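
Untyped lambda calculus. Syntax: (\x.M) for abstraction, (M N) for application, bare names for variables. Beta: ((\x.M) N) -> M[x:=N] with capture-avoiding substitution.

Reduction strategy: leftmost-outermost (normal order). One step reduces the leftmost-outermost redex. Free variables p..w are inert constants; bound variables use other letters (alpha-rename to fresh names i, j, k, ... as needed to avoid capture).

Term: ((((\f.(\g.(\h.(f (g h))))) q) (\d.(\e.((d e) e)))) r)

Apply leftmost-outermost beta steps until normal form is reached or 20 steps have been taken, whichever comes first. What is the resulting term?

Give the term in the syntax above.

Step 0: ((((\f.(\g.(\h.(f (g h))))) q) (\d.(\e.((d e) e)))) r)
Step 1: (((\g.(\h.(q (g h)))) (\d.(\e.((d e) e)))) r)
Step 2: ((\h.(q ((\d.(\e.((d e) e))) h))) r)
Step 3: (q ((\d.(\e.((d e) e))) r))
Step 4: (q (\e.((r e) e)))

Answer: (q (\e.((r e) e)))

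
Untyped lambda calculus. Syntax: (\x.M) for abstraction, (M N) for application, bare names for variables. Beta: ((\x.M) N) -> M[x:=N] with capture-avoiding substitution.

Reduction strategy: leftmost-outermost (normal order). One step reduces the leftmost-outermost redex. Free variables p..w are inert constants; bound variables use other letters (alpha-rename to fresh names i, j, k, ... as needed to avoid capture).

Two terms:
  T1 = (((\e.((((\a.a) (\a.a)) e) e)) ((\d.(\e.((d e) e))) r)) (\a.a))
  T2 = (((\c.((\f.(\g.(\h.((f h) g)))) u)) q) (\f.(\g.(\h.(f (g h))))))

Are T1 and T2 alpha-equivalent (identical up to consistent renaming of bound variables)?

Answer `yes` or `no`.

Answer: no

Derivation:
Term 1: (((\e.((((\a.a) (\a.a)) e) e)) ((\d.(\e.((d e) e))) r)) (\a.a))
Term 2: (((\c.((\f.(\g.(\h.((f h) g)))) u)) q) (\f.(\g.(\h.(f (g h))))))
Alpha-equivalence: compare structure up to binder renaming.
Result: False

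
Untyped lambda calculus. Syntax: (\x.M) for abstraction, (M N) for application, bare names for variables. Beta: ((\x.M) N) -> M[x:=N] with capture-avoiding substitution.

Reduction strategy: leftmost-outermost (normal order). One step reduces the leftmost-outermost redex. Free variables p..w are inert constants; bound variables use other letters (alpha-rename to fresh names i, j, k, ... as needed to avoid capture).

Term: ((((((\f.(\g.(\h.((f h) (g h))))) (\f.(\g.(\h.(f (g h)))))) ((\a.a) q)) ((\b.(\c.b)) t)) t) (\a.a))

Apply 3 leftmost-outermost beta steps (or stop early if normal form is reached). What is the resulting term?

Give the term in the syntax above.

Answer: (((((\f.(\g.(\h.(f (g h))))) ((\b.(\c.b)) t)) (((\a.a) q) ((\b.(\c.b)) t))) t) (\a.a))

Derivation:
Step 0: ((((((\f.(\g.(\h.((f h) (g h))))) (\f.(\g.(\h.(f (g h)))))) ((\a.a) q)) ((\b.(\c.b)) t)) t) (\a.a))
Step 1: (((((\g.(\h.(((\f.(\g.(\h.(f (g h))))) h) (g h)))) ((\a.a) q)) ((\b.(\c.b)) t)) t) (\a.a))
Step 2: ((((\h.(((\f.(\g.(\h.(f (g h))))) h) (((\a.a) q) h))) ((\b.(\c.b)) t)) t) (\a.a))
Step 3: (((((\f.(\g.(\h.(f (g h))))) ((\b.(\c.b)) t)) (((\a.a) q) ((\b.(\c.b)) t))) t) (\a.a))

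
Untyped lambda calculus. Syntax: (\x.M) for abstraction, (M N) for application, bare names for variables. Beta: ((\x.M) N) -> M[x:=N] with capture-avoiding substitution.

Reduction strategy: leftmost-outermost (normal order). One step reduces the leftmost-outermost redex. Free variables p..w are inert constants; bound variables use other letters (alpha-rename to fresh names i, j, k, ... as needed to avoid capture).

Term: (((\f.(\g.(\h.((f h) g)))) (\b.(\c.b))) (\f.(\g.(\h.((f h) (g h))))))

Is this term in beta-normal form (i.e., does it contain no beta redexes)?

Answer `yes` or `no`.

Answer: no

Derivation:
Term: (((\f.(\g.(\h.((f h) g)))) (\b.(\c.b))) (\f.(\g.(\h.((f h) (g h))))))
Found 1 beta redex(es).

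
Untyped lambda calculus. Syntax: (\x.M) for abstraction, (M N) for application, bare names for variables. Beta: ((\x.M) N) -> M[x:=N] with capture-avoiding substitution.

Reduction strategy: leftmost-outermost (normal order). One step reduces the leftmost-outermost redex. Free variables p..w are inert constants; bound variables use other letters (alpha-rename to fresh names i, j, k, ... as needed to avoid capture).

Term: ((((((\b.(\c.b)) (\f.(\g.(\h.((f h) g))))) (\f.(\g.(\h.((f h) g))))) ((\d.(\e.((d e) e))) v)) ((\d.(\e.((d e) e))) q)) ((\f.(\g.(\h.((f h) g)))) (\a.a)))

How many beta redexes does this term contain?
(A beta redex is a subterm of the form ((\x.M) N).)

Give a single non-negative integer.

Term: ((((((\b.(\c.b)) (\f.(\g.(\h.((f h) g))))) (\f.(\g.(\h.((f h) g))))) ((\d.(\e.((d e) e))) v)) ((\d.(\e.((d e) e))) q)) ((\f.(\g.(\h.((f h) g)))) (\a.a)))
  Redex: ((\b.(\c.b)) (\f.(\g.(\h.((f h) g)))))
  Redex: ((\d.(\e.((d e) e))) v)
  Redex: ((\d.(\e.((d e) e))) q)
  Redex: ((\f.(\g.(\h.((f h) g)))) (\a.a))
Total redexes: 4

Answer: 4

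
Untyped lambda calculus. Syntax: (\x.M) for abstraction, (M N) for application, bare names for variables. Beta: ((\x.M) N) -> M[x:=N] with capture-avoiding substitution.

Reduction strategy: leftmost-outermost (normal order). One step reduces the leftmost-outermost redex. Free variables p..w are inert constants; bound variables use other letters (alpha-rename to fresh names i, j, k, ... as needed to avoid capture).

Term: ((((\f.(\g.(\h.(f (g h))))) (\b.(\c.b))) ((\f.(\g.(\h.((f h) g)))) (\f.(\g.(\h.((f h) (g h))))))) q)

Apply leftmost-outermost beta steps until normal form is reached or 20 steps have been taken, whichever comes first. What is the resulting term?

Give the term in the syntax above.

Step 0: ((((\f.(\g.(\h.(f (g h))))) (\b.(\c.b))) ((\f.(\g.(\h.((f h) g)))) (\f.(\g.(\h.((f h) (g h))))))) q)
Step 1: (((\g.(\h.((\b.(\c.b)) (g h)))) ((\f.(\g.(\h.((f h) g)))) (\f.(\g.(\h.((f h) (g h))))))) q)
Step 2: ((\h.((\b.(\c.b)) (((\f.(\g.(\h.((f h) g)))) (\f.(\g.(\h.((f h) (g h)))))) h))) q)
Step 3: ((\b.(\c.b)) (((\f.(\g.(\h.((f h) g)))) (\f.(\g.(\h.((f h) (g h)))))) q))
Step 4: (\c.(((\f.(\g.(\h.((f h) g)))) (\f.(\g.(\h.((f h) (g h)))))) q))
Step 5: (\c.((\g.(\h.(((\f.(\g.(\h.((f h) (g h))))) h) g))) q))
Step 6: (\c.(\h.(((\f.(\g.(\h.((f h) (g h))))) h) q)))
Step 7: (\c.(\h.((\g.(\i.((h i) (g i)))) q)))
Step 8: (\c.(\h.(\i.((h i) (q i)))))

Answer: (\c.(\h.(\i.((h i) (q i)))))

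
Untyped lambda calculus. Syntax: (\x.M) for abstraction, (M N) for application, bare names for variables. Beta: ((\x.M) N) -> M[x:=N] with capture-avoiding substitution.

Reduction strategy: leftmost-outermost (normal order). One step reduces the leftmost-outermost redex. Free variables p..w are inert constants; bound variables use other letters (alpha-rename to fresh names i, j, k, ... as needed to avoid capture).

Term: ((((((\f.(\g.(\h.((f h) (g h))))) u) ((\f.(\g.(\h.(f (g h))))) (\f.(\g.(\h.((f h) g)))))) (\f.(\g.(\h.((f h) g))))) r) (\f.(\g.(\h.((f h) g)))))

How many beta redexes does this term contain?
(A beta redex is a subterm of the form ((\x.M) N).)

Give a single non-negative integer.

Answer: 2

Derivation:
Term: ((((((\f.(\g.(\h.((f h) (g h))))) u) ((\f.(\g.(\h.(f (g h))))) (\f.(\g.(\h.((f h) g)))))) (\f.(\g.(\h.((f h) g))))) r) (\f.(\g.(\h.((f h) g)))))
  Redex: ((\f.(\g.(\h.((f h) (g h))))) u)
  Redex: ((\f.(\g.(\h.(f (g h))))) (\f.(\g.(\h.((f h) g)))))
Total redexes: 2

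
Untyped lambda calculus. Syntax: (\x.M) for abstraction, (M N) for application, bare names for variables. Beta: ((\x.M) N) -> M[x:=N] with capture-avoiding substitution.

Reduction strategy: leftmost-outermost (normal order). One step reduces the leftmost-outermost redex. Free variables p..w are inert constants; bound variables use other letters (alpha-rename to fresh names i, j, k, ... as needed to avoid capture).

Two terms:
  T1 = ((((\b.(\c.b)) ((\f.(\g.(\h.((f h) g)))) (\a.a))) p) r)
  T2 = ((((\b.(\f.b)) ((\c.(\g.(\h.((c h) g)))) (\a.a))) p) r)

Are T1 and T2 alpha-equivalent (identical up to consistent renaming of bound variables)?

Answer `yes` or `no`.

Answer: yes

Derivation:
Term 1: ((((\b.(\c.b)) ((\f.(\g.(\h.((f h) g)))) (\a.a))) p) r)
Term 2: ((((\b.(\f.b)) ((\c.(\g.(\h.((c h) g)))) (\a.a))) p) r)
Alpha-equivalence: compare structure up to binder renaming.
Result: True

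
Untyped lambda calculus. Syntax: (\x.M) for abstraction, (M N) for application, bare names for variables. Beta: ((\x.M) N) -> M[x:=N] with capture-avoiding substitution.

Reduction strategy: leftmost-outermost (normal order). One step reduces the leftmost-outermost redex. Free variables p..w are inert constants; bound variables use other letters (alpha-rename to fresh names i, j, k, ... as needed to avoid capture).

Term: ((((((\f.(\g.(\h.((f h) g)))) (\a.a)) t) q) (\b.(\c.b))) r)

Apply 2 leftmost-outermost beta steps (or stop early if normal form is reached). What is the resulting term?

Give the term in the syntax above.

Step 0: ((((((\f.(\g.(\h.((f h) g)))) (\a.a)) t) q) (\b.(\c.b))) r)
Step 1: (((((\g.(\h.(((\a.a) h) g))) t) q) (\b.(\c.b))) r)
Step 2: ((((\h.(((\a.a) h) t)) q) (\b.(\c.b))) r)

Answer: ((((\h.(((\a.a) h) t)) q) (\b.(\c.b))) r)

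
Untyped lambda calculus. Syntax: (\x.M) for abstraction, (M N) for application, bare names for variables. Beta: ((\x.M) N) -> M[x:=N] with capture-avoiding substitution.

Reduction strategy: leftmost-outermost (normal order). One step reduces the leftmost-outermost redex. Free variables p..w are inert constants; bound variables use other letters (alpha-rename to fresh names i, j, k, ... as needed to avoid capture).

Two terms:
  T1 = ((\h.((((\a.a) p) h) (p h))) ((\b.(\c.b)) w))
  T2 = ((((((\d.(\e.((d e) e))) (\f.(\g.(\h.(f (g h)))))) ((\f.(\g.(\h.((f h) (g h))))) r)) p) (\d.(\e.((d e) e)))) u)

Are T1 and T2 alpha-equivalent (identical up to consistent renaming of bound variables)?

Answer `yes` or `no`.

Term 1: ((\h.((((\a.a) p) h) (p h))) ((\b.(\c.b)) w))
Term 2: ((((((\d.(\e.((d e) e))) (\f.(\g.(\h.(f (g h)))))) ((\f.(\g.(\h.((f h) (g h))))) r)) p) (\d.(\e.((d e) e)))) u)
Alpha-equivalence: compare structure up to binder renaming.
Result: False

Answer: no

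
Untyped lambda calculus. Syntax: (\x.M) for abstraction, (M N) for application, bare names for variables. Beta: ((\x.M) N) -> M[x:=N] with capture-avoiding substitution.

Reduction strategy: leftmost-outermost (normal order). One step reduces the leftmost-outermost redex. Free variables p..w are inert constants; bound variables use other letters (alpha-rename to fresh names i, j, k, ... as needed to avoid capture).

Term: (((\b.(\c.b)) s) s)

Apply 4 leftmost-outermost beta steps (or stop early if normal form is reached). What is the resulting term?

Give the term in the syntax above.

Step 0: (((\b.(\c.b)) s) s)
Step 1: ((\c.s) s)
Step 2: s
Step 3: (normal form reached)

Answer: s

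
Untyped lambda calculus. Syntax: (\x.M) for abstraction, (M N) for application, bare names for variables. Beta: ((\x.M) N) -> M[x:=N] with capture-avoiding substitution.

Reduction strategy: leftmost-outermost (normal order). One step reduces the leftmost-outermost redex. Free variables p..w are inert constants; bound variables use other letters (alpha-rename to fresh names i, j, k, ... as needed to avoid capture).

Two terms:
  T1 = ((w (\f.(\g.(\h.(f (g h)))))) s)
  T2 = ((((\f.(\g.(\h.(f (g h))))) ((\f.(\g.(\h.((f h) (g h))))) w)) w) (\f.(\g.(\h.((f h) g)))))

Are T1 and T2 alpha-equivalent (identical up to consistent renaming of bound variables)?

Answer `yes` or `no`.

Answer: no

Derivation:
Term 1: ((w (\f.(\g.(\h.(f (g h)))))) s)
Term 2: ((((\f.(\g.(\h.(f (g h))))) ((\f.(\g.(\h.((f h) (g h))))) w)) w) (\f.(\g.(\h.((f h) g)))))
Alpha-equivalence: compare structure up to binder renaming.
Result: False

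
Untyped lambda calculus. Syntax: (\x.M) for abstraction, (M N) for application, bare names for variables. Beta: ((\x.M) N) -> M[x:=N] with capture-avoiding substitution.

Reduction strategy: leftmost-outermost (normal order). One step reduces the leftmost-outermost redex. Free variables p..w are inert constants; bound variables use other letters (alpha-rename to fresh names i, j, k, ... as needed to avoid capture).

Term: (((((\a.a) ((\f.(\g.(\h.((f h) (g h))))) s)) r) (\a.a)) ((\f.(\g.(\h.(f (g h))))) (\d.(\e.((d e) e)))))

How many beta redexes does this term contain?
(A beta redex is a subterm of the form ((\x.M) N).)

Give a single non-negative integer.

Term: (((((\a.a) ((\f.(\g.(\h.((f h) (g h))))) s)) r) (\a.a)) ((\f.(\g.(\h.(f (g h))))) (\d.(\e.((d e) e)))))
  Redex: ((\a.a) ((\f.(\g.(\h.((f h) (g h))))) s))
  Redex: ((\f.(\g.(\h.((f h) (g h))))) s)
  Redex: ((\f.(\g.(\h.(f (g h))))) (\d.(\e.((d e) e))))
Total redexes: 3

Answer: 3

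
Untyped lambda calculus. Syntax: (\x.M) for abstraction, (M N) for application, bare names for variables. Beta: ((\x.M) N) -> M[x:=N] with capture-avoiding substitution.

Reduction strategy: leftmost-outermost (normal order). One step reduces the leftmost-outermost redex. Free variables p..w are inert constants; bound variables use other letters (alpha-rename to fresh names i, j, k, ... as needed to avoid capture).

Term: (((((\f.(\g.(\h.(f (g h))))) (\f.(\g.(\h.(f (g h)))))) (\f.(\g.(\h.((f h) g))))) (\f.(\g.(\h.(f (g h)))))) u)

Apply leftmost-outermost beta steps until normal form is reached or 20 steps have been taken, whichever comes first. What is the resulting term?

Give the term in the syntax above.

Answer: (\h.(\i.(\j.(i ((u h) j)))))

Derivation:
Step 0: (((((\f.(\g.(\h.(f (g h))))) (\f.(\g.(\h.(f (g h)))))) (\f.(\g.(\h.((f h) g))))) (\f.(\g.(\h.(f (g h)))))) u)
Step 1: ((((\g.(\h.((\f.(\g.(\h.(f (g h))))) (g h)))) (\f.(\g.(\h.((f h) g))))) (\f.(\g.(\h.(f (g h)))))) u)
Step 2: (((\h.((\f.(\g.(\h.(f (g h))))) ((\f.(\g.(\h.((f h) g)))) h))) (\f.(\g.(\h.(f (g h)))))) u)
Step 3: (((\f.(\g.(\h.(f (g h))))) ((\f.(\g.(\h.((f h) g)))) (\f.(\g.(\h.(f (g h))))))) u)
Step 4: ((\g.(\h.(((\f.(\g.(\h.((f h) g)))) (\f.(\g.(\h.(f (g h)))))) (g h)))) u)
Step 5: (\h.(((\f.(\g.(\h.((f h) g)))) (\f.(\g.(\h.(f (g h)))))) (u h)))
Step 6: (\h.((\g.(\h.(((\f.(\g.(\h.(f (g h))))) h) g))) (u h)))
Step 7: (\h.(\i.(((\f.(\g.(\h.(f (g h))))) i) (u h))))
Step 8: (\h.(\i.((\g.(\h.(i (g h)))) (u h))))
Step 9: (\h.(\i.(\j.(i ((u h) j)))))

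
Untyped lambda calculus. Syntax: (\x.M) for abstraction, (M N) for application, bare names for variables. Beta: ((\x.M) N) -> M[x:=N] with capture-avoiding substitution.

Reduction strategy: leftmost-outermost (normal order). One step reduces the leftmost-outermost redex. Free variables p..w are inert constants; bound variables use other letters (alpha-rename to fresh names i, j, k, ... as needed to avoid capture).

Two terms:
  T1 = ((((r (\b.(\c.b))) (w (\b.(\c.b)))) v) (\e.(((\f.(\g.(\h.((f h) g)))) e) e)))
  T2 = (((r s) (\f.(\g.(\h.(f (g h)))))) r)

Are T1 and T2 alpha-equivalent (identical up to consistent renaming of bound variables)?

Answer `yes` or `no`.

Answer: no

Derivation:
Term 1: ((((r (\b.(\c.b))) (w (\b.(\c.b)))) v) (\e.(((\f.(\g.(\h.((f h) g)))) e) e)))
Term 2: (((r s) (\f.(\g.(\h.(f (g h)))))) r)
Alpha-equivalence: compare structure up to binder renaming.
Result: False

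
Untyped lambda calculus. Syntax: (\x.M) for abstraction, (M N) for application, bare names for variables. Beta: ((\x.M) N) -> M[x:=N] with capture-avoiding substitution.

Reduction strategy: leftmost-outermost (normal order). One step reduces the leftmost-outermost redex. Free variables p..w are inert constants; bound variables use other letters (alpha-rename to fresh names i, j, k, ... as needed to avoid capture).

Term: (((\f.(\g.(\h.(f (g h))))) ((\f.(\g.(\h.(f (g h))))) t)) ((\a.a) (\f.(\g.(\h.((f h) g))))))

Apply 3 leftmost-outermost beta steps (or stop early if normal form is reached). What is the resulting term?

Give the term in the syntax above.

Step 0: (((\f.(\g.(\h.(f (g h))))) ((\f.(\g.(\h.(f (g h))))) t)) ((\a.a) (\f.(\g.(\h.((f h) g))))))
Step 1: ((\g.(\h.(((\f.(\g.(\h.(f (g h))))) t) (g h)))) ((\a.a) (\f.(\g.(\h.((f h) g))))))
Step 2: (\h.(((\f.(\g.(\h.(f (g h))))) t) (((\a.a) (\f.(\g.(\h.((f h) g))))) h)))
Step 3: (\h.((\g.(\h.(t (g h)))) (((\a.a) (\f.(\g.(\h.((f h) g))))) h)))

Answer: (\h.((\g.(\h.(t (g h)))) (((\a.a) (\f.(\g.(\h.((f h) g))))) h)))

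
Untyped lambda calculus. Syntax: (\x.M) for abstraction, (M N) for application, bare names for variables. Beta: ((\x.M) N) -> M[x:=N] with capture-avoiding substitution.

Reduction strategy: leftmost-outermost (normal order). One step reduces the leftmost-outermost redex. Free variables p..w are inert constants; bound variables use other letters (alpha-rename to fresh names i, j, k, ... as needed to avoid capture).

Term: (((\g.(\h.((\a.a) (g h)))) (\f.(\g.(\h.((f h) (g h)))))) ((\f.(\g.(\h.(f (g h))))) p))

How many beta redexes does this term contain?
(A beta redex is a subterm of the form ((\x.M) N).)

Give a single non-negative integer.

Term: (((\g.(\h.((\a.a) (g h)))) (\f.(\g.(\h.((f h) (g h)))))) ((\f.(\g.(\h.(f (g h))))) p))
  Redex: ((\g.(\h.((\a.a) (g h)))) (\f.(\g.(\h.((f h) (g h))))))
  Redex: ((\a.a) (g h))
  Redex: ((\f.(\g.(\h.(f (g h))))) p)
Total redexes: 3

Answer: 3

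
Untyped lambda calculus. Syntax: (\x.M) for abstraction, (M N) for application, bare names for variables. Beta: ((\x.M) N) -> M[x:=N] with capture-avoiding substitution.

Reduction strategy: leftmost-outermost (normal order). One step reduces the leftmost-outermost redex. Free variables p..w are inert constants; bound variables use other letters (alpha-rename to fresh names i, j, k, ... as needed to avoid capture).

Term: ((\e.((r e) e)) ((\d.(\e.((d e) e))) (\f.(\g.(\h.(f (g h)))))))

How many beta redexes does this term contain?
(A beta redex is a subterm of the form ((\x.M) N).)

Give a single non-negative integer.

Answer: 2

Derivation:
Term: ((\e.((r e) e)) ((\d.(\e.((d e) e))) (\f.(\g.(\h.(f (g h)))))))
  Redex: ((\e.((r e) e)) ((\d.(\e.((d e) e))) (\f.(\g.(\h.(f (g h)))))))
  Redex: ((\d.(\e.((d e) e))) (\f.(\g.(\h.(f (g h))))))
Total redexes: 2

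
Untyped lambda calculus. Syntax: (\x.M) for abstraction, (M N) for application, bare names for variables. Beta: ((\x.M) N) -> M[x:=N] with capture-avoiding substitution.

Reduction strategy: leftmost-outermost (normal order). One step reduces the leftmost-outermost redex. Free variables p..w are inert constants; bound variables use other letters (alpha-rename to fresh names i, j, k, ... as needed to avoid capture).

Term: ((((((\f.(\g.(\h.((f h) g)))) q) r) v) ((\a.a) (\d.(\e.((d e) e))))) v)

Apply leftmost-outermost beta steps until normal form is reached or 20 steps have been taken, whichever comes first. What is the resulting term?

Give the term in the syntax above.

Step 0: ((((((\f.(\g.(\h.((f h) g)))) q) r) v) ((\a.a) (\d.(\e.((d e) e))))) v)
Step 1: (((((\g.(\h.((q h) g))) r) v) ((\a.a) (\d.(\e.((d e) e))))) v)
Step 2: ((((\h.((q h) r)) v) ((\a.a) (\d.(\e.((d e) e))))) v)
Step 3: ((((q v) r) ((\a.a) (\d.(\e.((d e) e))))) v)
Step 4: ((((q v) r) (\d.(\e.((d e) e)))) v)

Answer: ((((q v) r) (\d.(\e.((d e) e)))) v)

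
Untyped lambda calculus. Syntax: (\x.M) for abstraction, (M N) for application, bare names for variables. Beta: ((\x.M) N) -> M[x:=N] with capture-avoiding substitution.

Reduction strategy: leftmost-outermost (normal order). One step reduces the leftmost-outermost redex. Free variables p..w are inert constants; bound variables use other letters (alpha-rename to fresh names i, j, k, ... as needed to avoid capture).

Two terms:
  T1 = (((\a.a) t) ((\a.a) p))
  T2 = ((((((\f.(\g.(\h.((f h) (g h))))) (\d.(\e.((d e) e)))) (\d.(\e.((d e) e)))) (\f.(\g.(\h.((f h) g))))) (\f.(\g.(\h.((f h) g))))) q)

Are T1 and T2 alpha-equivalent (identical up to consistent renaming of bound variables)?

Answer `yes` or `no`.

Answer: no

Derivation:
Term 1: (((\a.a) t) ((\a.a) p))
Term 2: ((((((\f.(\g.(\h.((f h) (g h))))) (\d.(\e.((d e) e)))) (\d.(\e.((d e) e)))) (\f.(\g.(\h.((f h) g))))) (\f.(\g.(\h.((f h) g))))) q)
Alpha-equivalence: compare structure up to binder renaming.
Result: False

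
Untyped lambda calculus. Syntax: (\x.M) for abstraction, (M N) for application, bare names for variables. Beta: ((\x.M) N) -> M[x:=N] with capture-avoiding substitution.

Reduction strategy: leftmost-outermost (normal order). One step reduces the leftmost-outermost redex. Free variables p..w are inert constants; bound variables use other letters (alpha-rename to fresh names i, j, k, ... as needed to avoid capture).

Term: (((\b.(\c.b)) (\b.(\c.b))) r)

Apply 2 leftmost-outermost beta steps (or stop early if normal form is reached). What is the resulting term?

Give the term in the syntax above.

Answer: (\b.(\c.b))

Derivation:
Step 0: (((\b.(\c.b)) (\b.(\c.b))) r)
Step 1: ((\c.(\b.(\c.b))) r)
Step 2: (\b.(\c.b))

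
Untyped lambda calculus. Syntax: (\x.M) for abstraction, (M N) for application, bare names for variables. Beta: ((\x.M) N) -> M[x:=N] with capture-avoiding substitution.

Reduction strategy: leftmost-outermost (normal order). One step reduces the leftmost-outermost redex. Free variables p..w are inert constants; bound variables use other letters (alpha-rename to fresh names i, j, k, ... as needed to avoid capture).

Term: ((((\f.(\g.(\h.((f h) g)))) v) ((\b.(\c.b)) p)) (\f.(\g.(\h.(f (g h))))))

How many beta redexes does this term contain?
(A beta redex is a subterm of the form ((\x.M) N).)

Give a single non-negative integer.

Answer: 2

Derivation:
Term: ((((\f.(\g.(\h.((f h) g)))) v) ((\b.(\c.b)) p)) (\f.(\g.(\h.(f (g h))))))
  Redex: ((\f.(\g.(\h.((f h) g)))) v)
  Redex: ((\b.(\c.b)) p)
Total redexes: 2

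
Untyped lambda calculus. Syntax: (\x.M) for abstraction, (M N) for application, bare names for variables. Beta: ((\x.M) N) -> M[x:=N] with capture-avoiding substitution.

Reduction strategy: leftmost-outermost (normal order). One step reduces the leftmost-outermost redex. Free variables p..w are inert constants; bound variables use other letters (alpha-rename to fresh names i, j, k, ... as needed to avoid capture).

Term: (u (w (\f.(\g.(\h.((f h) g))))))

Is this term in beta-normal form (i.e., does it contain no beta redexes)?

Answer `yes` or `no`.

Answer: yes

Derivation:
Term: (u (w (\f.(\g.(\h.((f h) g))))))
No beta redexes found.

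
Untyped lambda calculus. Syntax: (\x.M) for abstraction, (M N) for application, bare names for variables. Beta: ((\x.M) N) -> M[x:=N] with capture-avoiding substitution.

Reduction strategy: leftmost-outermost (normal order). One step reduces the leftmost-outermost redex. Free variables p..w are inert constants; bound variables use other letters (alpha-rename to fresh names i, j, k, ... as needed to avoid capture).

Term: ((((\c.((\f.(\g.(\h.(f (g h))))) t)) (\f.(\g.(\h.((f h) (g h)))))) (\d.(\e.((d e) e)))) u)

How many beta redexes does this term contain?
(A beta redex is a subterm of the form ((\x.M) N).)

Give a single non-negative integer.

Answer: 2

Derivation:
Term: ((((\c.((\f.(\g.(\h.(f (g h))))) t)) (\f.(\g.(\h.((f h) (g h)))))) (\d.(\e.((d e) e)))) u)
  Redex: ((\c.((\f.(\g.(\h.(f (g h))))) t)) (\f.(\g.(\h.((f h) (g h))))))
  Redex: ((\f.(\g.(\h.(f (g h))))) t)
Total redexes: 2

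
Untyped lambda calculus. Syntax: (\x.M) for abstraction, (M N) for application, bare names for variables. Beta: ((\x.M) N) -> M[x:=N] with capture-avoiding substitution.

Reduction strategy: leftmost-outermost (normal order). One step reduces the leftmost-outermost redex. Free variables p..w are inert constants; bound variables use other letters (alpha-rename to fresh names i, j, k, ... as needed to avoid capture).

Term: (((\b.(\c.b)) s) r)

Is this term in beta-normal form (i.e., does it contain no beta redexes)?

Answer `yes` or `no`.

Term: (((\b.(\c.b)) s) r)
Found 1 beta redex(es).

Answer: no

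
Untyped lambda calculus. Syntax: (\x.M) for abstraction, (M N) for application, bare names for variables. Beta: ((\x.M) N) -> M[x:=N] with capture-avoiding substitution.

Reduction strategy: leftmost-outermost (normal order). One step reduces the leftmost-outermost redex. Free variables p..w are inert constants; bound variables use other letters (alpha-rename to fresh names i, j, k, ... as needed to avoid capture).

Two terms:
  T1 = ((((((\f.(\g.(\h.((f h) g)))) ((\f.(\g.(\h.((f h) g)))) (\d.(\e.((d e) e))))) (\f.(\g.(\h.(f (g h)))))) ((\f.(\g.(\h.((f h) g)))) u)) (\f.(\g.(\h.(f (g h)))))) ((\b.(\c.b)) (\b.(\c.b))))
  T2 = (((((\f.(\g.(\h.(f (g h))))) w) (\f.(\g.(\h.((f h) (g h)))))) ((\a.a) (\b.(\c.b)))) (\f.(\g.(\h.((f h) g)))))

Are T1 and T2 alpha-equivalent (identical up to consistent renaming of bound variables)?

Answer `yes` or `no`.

Answer: no

Derivation:
Term 1: ((((((\f.(\g.(\h.((f h) g)))) ((\f.(\g.(\h.((f h) g)))) (\d.(\e.((d e) e))))) (\f.(\g.(\h.(f (g h)))))) ((\f.(\g.(\h.((f h) g)))) u)) (\f.(\g.(\h.(f (g h)))))) ((\b.(\c.b)) (\b.(\c.b))))
Term 2: (((((\f.(\g.(\h.(f (g h))))) w) (\f.(\g.(\h.((f h) (g h)))))) ((\a.a) (\b.(\c.b)))) (\f.(\g.(\h.((f h) g)))))
Alpha-equivalence: compare structure up to binder renaming.
Result: False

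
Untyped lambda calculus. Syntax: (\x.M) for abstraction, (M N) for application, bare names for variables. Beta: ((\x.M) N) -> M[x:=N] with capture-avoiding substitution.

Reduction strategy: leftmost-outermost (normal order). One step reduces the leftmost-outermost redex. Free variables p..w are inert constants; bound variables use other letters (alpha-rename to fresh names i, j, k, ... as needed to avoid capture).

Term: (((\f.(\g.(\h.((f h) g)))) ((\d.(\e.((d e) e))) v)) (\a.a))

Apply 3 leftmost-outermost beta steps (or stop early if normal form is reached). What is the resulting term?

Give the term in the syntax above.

Answer: (\h.(((\e.((v e) e)) h) (\a.a)))

Derivation:
Step 0: (((\f.(\g.(\h.((f h) g)))) ((\d.(\e.((d e) e))) v)) (\a.a))
Step 1: ((\g.(\h.((((\d.(\e.((d e) e))) v) h) g))) (\a.a))
Step 2: (\h.((((\d.(\e.((d e) e))) v) h) (\a.a)))
Step 3: (\h.(((\e.((v e) e)) h) (\a.a)))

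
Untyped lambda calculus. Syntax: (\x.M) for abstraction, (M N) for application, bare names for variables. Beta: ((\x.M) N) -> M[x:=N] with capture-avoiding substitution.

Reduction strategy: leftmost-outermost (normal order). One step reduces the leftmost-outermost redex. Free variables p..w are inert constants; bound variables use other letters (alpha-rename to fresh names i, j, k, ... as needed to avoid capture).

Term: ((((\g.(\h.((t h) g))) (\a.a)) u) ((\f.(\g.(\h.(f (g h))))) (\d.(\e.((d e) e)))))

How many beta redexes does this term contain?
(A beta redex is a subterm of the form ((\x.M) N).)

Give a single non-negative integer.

Term: ((((\g.(\h.((t h) g))) (\a.a)) u) ((\f.(\g.(\h.(f (g h))))) (\d.(\e.((d e) e)))))
  Redex: ((\g.(\h.((t h) g))) (\a.a))
  Redex: ((\f.(\g.(\h.(f (g h))))) (\d.(\e.((d e) e))))
Total redexes: 2

Answer: 2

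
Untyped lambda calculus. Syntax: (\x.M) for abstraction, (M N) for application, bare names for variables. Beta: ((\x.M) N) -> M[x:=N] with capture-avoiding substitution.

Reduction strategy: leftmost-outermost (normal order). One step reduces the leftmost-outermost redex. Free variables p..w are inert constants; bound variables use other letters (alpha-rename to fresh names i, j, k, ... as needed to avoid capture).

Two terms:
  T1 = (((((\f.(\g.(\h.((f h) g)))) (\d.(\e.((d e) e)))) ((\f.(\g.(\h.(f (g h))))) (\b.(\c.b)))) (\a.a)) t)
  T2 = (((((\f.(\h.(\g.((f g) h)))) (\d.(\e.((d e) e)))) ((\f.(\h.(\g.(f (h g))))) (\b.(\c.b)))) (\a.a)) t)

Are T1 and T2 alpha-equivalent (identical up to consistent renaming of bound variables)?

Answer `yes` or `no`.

Answer: yes

Derivation:
Term 1: (((((\f.(\g.(\h.((f h) g)))) (\d.(\e.((d e) e)))) ((\f.(\g.(\h.(f (g h))))) (\b.(\c.b)))) (\a.a)) t)
Term 2: (((((\f.(\h.(\g.((f g) h)))) (\d.(\e.((d e) e)))) ((\f.(\h.(\g.(f (h g))))) (\b.(\c.b)))) (\a.a)) t)
Alpha-equivalence: compare structure up to binder renaming.
Result: True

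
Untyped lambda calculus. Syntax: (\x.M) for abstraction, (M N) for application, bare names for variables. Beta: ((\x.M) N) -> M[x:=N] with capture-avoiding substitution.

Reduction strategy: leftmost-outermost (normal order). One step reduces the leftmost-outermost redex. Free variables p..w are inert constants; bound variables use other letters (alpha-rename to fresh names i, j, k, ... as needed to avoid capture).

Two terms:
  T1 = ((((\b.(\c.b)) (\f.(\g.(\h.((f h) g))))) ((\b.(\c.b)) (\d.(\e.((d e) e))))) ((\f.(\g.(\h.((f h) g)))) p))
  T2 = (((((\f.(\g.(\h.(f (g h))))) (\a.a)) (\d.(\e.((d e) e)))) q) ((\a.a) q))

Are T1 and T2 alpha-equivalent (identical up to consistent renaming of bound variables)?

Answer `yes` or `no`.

Term 1: ((((\b.(\c.b)) (\f.(\g.(\h.((f h) g))))) ((\b.(\c.b)) (\d.(\e.((d e) e))))) ((\f.(\g.(\h.((f h) g)))) p))
Term 2: (((((\f.(\g.(\h.(f (g h))))) (\a.a)) (\d.(\e.((d e) e)))) q) ((\a.a) q))
Alpha-equivalence: compare structure up to binder renaming.
Result: False

Answer: no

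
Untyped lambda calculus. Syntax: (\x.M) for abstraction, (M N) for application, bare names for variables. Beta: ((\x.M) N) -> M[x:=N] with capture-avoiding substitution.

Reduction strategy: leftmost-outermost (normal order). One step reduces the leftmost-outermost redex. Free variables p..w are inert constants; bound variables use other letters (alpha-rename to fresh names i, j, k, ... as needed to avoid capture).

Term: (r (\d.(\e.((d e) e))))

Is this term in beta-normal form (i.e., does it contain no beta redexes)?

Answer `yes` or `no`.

Answer: yes

Derivation:
Term: (r (\d.(\e.((d e) e))))
No beta redexes found.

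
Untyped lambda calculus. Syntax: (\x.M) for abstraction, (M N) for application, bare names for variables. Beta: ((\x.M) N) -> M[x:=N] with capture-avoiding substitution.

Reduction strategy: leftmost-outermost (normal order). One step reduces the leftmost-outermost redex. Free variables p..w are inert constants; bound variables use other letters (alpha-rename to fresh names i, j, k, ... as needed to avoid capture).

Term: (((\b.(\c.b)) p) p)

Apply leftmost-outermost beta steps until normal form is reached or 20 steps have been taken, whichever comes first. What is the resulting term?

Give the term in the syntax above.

Answer: p

Derivation:
Step 0: (((\b.(\c.b)) p) p)
Step 1: ((\c.p) p)
Step 2: p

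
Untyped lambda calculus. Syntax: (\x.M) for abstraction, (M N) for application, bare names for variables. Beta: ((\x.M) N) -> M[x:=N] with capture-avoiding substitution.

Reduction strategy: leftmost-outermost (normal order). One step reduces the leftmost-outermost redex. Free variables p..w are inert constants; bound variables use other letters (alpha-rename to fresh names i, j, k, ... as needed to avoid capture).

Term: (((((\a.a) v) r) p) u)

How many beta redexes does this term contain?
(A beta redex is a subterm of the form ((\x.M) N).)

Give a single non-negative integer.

Term: (((((\a.a) v) r) p) u)
  Redex: ((\a.a) v)
Total redexes: 1

Answer: 1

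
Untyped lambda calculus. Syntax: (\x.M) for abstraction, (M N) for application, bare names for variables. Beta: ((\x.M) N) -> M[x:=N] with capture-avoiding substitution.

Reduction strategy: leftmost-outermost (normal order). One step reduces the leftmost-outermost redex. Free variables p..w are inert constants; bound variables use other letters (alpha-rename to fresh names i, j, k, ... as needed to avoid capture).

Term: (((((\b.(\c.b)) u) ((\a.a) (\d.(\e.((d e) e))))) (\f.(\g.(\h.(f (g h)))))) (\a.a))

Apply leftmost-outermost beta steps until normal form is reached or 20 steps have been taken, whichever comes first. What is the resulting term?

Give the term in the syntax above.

Answer: ((u (\f.(\g.(\h.(f (g h)))))) (\a.a))

Derivation:
Step 0: (((((\b.(\c.b)) u) ((\a.a) (\d.(\e.((d e) e))))) (\f.(\g.(\h.(f (g h)))))) (\a.a))
Step 1: ((((\c.u) ((\a.a) (\d.(\e.((d e) e))))) (\f.(\g.(\h.(f (g h)))))) (\a.a))
Step 2: ((u (\f.(\g.(\h.(f (g h)))))) (\a.a))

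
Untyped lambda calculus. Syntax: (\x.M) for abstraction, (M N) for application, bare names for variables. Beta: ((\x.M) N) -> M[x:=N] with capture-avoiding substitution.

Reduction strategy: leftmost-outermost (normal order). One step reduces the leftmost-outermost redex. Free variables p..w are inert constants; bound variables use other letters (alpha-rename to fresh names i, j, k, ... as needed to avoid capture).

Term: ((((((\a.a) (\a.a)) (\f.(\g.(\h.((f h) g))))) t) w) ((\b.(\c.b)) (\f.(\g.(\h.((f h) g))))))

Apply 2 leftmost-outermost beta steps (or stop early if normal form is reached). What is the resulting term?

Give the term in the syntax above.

Answer: ((((\f.(\g.(\h.((f h) g)))) t) w) ((\b.(\c.b)) (\f.(\g.(\h.((f h) g))))))

Derivation:
Step 0: ((((((\a.a) (\a.a)) (\f.(\g.(\h.((f h) g))))) t) w) ((\b.(\c.b)) (\f.(\g.(\h.((f h) g))))))
Step 1: (((((\a.a) (\f.(\g.(\h.((f h) g))))) t) w) ((\b.(\c.b)) (\f.(\g.(\h.((f h) g))))))
Step 2: ((((\f.(\g.(\h.((f h) g)))) t) w) ((\b.(\c.b)) (\f.(\g.(\h.((f h) g))))))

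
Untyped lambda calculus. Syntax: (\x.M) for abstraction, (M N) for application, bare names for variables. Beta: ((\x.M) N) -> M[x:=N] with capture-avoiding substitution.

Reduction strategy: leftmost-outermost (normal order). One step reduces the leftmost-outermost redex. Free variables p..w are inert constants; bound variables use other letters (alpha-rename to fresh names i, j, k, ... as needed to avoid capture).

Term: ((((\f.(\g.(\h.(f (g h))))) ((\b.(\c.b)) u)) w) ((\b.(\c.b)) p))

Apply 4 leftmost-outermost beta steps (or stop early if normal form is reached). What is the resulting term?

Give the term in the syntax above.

Step 0: ((((\f.(\g.(\h.(f (g h))))) ((\b.(\c.b)) u)) w) ((\b.(\c.b)) p))
Step 1: (((\g.(\h.(((\b.(\c.b)) u) (g h)))) w) ((\b.(\c.b)) p))
Step 2: ((\h.(((\b.(\c.b)) u) (w h))) ((\b.(\c.b)) p))
Step 3: (((\b.(\c.b)) u) (w ((\b.(\c.b)) p)))
Step 4: ((\c.u) (w ((\b.(\c.b)) p)))

Answer: ((\c.u) (w ((\b.(\c.b)) p)))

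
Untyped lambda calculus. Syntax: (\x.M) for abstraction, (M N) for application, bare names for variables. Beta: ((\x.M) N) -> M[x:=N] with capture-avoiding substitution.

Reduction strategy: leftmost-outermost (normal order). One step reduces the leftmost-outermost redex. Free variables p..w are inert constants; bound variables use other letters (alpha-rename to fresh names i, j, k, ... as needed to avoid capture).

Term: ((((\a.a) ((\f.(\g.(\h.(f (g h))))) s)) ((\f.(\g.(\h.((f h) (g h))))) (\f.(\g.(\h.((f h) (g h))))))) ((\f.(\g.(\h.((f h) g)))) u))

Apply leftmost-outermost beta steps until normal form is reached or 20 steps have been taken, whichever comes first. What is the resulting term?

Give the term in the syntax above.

Step 0: ((((\a.a) ((\f.(\g.(\h.(f (g h))))) s)) ((\f.(\g.(\h.((f h) (g h))))) (\f.(\g.(\h.((f h) (g h))))))) ((\f.(\g.(\h.((f h) g)))) u))
Step 1: ((((\f.(\g.(\h.(f (g h))))) s) ((\f.(\g.(\h.((f h) (g h))))) (\f.(\g.(\h.((f h) (g h))))))) ((\f.(\g.(\h.((f h) g)))) u))
Step 2: (((\g.(\h.(s (g h)))) ((\f.(\g.(\h.((f h) (g h))))) (\f.(\g.(\h.((f h) (g h))))))) ((\f.(\g.(\h.((f h) g)))) u))
Step 3: ((\h.(s (((\f.(\g.(\h.((f h) (g h))))) (\f.(\g.(\h.((f h) (g h)))))) h))) ((\f.(\g.(\h.((f h) g)))) u))
Step 4: (s (((\f.(\g.(\h.((f h) (g h))))) (\f.(\g.(\h.((f h) (g h)))))) ((\f.(\g.(\h.((f h) g)))) u)))
Step 5: (s ((\g.(\h.(((\f.(\g.(\h.((f h) (g h))))) h) (g h)))) ((\f.(\g.(\h.((f h) g)))) u)))
Step 6: (s (\h.(((\f.(\g.(\h.((f h) (g h))))) h) (((\f.(\g.(\h.((f h) g)))) u) h))))
Step 7: (s (\h.((\g.(\i.((h i) (g i)))) (((\f.(\g.(\h.((f h) g)))) u) h))))
Step 8: (s (\h.(\i.((h i) ((((\f.(\g.(\h.((f h) g)))) u) h) i)))))
Step 9: (s (\h.(\i.((h i) (((\g.(\h.((u h) g))) h) i)))))
Step 10: (s (\h.(\i.((h i) ((\i.((u i) h)) i)))))
Step 11: (s (\h.(\i.((h i) ((u i) h)))))

Answer: (s (\h.(\i.((h i) ((u i) h)))))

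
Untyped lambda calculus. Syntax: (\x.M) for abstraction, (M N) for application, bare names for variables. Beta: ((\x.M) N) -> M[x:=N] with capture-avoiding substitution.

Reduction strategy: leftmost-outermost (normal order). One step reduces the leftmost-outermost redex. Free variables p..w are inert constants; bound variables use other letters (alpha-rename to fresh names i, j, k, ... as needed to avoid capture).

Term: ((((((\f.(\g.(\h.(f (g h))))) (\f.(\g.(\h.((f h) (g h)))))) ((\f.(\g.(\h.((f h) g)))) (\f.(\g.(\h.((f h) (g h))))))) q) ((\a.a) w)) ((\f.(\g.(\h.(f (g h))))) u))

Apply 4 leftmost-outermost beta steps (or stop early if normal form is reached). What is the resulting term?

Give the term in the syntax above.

Answer: (((\g.(\h.(((((\f.(\g.(\h.((f h) g)))) (\f.(\g.(\h.((f h) (g h)))))) q) h) (g h)))) ((\a.a) w)) ((\f.(\g.(\h.(f (g h))))) u))

Derivation:
Step 0: ((((((\f.(\g.(\h.(f (g h))))) (\f.(\g.(\h.((f h) (g h)))))) ((\f.(\g.(\h.((f h) g)))) (\f.(\g.(\h.((f h) (g h))))))) q) ((\a.a) w)) ((\f.(\g.(\h.(f (g h))))) u))
Step 1: (((((\g.(\h.((\f.(\g.(\h.((f h) (g h))))) (g h)))) ((\f.(\g.(\h.((f h) g)))) (\f.(\g.(\h.((f h) (g h))))))) q) ((\a.a) w)) ((\f.(\g.(\h.(f (g h))))) u))
Step 2: ((((\h.((\f.(\g.(\h.((f h) (g h))))) (((\f.(\g.(\h.((f h) g)))) (\f.(\g.(\h.((f h) (g h)))))) h))) q) ((\a.a) w)) ((\f.(\g.(\h.(f (g h))))) u))
Step 3: ((((\f.(\g.(\h.((f h) (g h))))) (((\f.(\g.(\h.((f h) g)))) (\f.(\g.(\h.((f h) (g h)))))) q)) ((\a.a) w)) ((\f.(\g.(\h.(f (g h))))) u))
Step 4: (((\g.(\h.(((((\f.(\g.(\h.((f h) g)))) (\f.(\g.(\h.((f h) (g h)))))) q) h) (g h)))) ((\a.a) w)) ((\f.(\g.(\h.(f (g h))))) u))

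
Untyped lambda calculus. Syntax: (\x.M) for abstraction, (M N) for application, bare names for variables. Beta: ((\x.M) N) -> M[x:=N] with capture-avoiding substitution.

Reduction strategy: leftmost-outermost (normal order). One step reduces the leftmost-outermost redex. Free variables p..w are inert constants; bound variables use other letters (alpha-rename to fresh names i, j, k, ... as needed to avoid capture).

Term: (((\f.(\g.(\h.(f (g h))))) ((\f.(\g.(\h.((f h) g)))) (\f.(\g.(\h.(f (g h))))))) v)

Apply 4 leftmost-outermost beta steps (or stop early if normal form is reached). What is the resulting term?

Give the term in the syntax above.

Answer: (\h.(\i.(((\f.(\g.(\h.(f (g h))))) i) (v h))))

Derivation:
Step 0: (((\f.(\g.(\h.(f (g h))))) ((\f.(\g.(\h.((f h) g)))) (\f.(\g.(\h.(f (g h))))))) v)
Step 1: ((\g.(\h.(((\f.(\g.(\h.((f h) g)))) (\f.(\g.(\h.(f (g h)))))) (g h)))) v)
Step 2: (\h.(((\f.(\g.(\h.((f h) g)))) (\f.(\g.(\h.(f (g h)))))) (v h)))
Step 3: (\h.((\g.(\h.(((\f.(\g.(\h.(f (g h))))) h) g))) (v h)))
Step 4: (\h.(\i.(((\f.(\g.(\h.(f (g h))))) i) (v h))))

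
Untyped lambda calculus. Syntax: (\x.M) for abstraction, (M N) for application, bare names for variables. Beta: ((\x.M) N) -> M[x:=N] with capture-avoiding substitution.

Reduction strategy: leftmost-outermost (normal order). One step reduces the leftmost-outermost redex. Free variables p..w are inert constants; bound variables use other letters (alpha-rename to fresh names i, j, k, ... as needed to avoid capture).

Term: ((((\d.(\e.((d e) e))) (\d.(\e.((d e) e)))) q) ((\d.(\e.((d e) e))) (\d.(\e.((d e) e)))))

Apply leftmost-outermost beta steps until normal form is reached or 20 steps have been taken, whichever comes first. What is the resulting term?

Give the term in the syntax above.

Answer: (((q q) q) (\e.((e e) e)))

Derivation:
Step 0: ((((\d.(\e.((d e) e))) (\d.(\e.((d e) e)))) q) ((\d.(\e.((d e) e))) (\d.(\e.((d e) e)))))
Step 1: (((\e.(((\d.(\e.((d e) e))) e) e)) q) ((\d.(\e.((d e) e))) (\d.(\e.((d e) e)))))
Step 2: ((((\d.(\e.((d e) e))) q) q) ((\d.(\e.((d e) e))) (\d.(\e.((d e) e)))))
Step 3: (((\e.((q e) e)) q) ((\d.(\e.((d e) e))) (\d.(\e.((d e) e)))))
Step 4: (((q q) q) ((\d.(\e.((d e) e))) (\d.(\e.((d e) e)))))
Step 5: (((q q) q) (\e.(((\d.(\e.((d e) e))) e) e)))
Step 6: (((q q) q) (\e.((\i.((e i) i)) e)))
Step 7: (((q q) q) (\e.((e e) e)))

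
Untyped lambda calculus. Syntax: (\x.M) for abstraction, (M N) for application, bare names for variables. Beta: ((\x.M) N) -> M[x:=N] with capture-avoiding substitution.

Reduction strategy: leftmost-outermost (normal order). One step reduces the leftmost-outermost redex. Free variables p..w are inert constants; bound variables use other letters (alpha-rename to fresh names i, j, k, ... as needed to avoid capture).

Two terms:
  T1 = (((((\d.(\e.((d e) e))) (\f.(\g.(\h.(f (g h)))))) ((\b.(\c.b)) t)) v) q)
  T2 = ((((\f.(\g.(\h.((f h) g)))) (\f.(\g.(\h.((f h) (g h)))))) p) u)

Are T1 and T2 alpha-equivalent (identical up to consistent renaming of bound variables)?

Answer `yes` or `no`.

Answer: no

Derivation:
Term 1: (((((\d.(\e.((d e) e))) (\f.(\g.(\h.(f (g h)))))) ((\b.(\c.b)) t)) v) q)
Term 2: ((((\f.(\g.(\h.((f h) g)))) (\f.(\g.(\h.((f h) (g h)))))) p) u)
Alpha-equivalence: compare structure up to binder renaming.
Result: False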